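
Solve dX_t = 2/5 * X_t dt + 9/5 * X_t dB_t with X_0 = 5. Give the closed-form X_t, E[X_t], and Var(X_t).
X_t = 5 * exp((-61/50) t + (9/5) B_t); E[X_t] = 5*exp(2*t/5); Var(X_t) = 25*(exp(81*t/25) - 1)*exp(4*t/5)

For GBM dX = mu X dt + sigma X dB with X_0 = x_0, apply Itô to Y = log X: dY = (mu - sigma^2/2) dt + sigma dB, so Y_t = log(x_0) + (mu - sigma^2/2) t + sigma B_t and hence X_t = x_0 * exp((mu - sigma^2/2) t + sigma B_t).
With mu = 2/5, sigma = 9/5, x_0 = 5, this gives:
  X_t = 5 * exp((-61/50) * t + (9/5) * B_t).
Since sigma*B_t ~ Normal(0, sigma^2 t), E[exp(sigma*B_t)] = exp(sigma^2 t / 2); so E[X_t] = x_0 * exp((mu - sigma^2/2) t) * exp(sigma^2 t / 2) = x_0 * exp(mu t) = 5*exp(2*t/5).
Var(X_t) = E[X_t^2] - (E[X_t])^2 = x_0^2 * exp(2 mu t) * (exp(sigma^2 t) - 1) = 25*(exp(81*t/25) - 1)*exp(4*t/5).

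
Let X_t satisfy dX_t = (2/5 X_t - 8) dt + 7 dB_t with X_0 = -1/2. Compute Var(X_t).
Var(X_t) = 245*exp(4*t/5)/4 - 245/4

The variance V(t) = Var(X_t) satisfies V'(t) = 2 a V(t) + c^2 with V(0) = 0 (drift coefficient is linear in X, diffusion is constant). With a = 2/5, c = 7, the solution is
  V(t) = (c^2 / (2 a)) * (exp(2 a t) - 1)
       = (7^2 / (2*(2/5))) * (exp((4/5) t) - 1)
       = 245*exp(4*t/5)/4 - 245/4.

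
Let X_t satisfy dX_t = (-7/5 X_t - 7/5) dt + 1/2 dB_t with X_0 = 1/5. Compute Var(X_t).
Var(X_t) = 5/56 - 5*exp(-14*t/5)/56

The variance V(t) = Var(X_t) satisfies V'(t) = 2 a V(t) + c^2 with V(0) = 0 (drift coefficient is linear in X, diffusion is constant). With a = -7/5, c = 1/2, the solution is
  V(t) = (c^2 / (2 a)) * (exp(2 a t) - 1)
       = ((1/2)^2 / (2*(-7/5))) * (exp((-14/5) t) - 1)
       = 5/56 - 5*exp(-14*t/5)/56.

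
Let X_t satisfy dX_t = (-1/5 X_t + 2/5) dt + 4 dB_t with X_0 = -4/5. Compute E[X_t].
E[X_t] = 2 - 14*exp(-t/5)/5

Taking expectations and using E[dB_t] = 0, the mean m(t) = E[X_t] satisfies the ODE m'(t) = a m(t) + b with m(0) = x_0. With a = -1/5, b = 2/5, x_0 = -4/5, the solution is
  m(t) = x_0 * exp(a t) + (b/a) * (exp(a t) - 1)
       = (-4/5) * exp((-1/5) t) + ((2/5)/(-1/5)) * (exp((-1/5) t) - 1)
       = 2 - 14*exp(-t/5)/5.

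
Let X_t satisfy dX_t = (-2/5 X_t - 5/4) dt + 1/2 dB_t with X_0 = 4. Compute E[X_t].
E[X_t] = -25/8 + 57*exp(-2*t/5)/8

Taking expectations and using E[dB_t] = 0, the mean m(t) = E[X_t] satisfies the ODE m'(t) = a m(t) + b with m(0) = x_0. With a = -2/5, b = -5/4, x_0 = 4, the solution is
  m(t) = x_0 * exp(a t) + (b/a) * (exp(a t) - 1)
       = 4 * exp((-2/5) t) + ((-5/4)/(-2/5)) * (exp((-2/5) t) - 1)
       = -25/8 + 57*exp(-2*t/5)/8.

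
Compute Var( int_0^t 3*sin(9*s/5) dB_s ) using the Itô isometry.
Var = 9*t/2 - 5*sin(18*t/5)/4

The Itô integral of a deterministic integrand f(s) has mean 0 because each increment f(s) * (B_{s+ds} - B_s) has mean 0. By the Itô isometry:
  Var( int_0^t f(s) dB_s ) = E[ (int_0^t f(s) dB_s)^2 ] = int_0^t f(s)^2 ds.
Here f(s) = 3*sin(9*s/5), so f(s)^2 = 9*sin(9*s/5)^2. Integrate:
  int_0^t (9*sin(9*s/5)^2) ds = 9*t/2 - 5*sin(18*t/5)/4.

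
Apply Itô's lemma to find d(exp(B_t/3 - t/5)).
d(exp(B_t/3 - t/5)) = (-13*exp(B_t/3 - t/5)/90) dt + (exp(B_t/3 - t/5)/3) dB_t

Itô's formula for f(t, x): d f(t, B_t) = (f_t + (1/2) f_xx) dt + f_x dB_t. Compute partials of f(t, x) = exp(-t/5 + x/3):
  f_t(t,x)  = -exp(-t/5 + x/3)/5
  f_x(t,x)  = exp(-t/5 + x/3)/3
  f_xx(t,x) = exp(-t/5 + x/3)/9
Assemble drift = f_t + (1/2) f_xx = -13*exp(-t/5 + x/3)/90 and diffusion = f_x = exp(-t/5 + x/3)/3. Substituting x = B_t:
  d(exp(B_t/3 - t/5)) = (-13*exp(B_t/3 - t/5)/90) dt + (exp(B_t/3 - t/5)/3) dB_t.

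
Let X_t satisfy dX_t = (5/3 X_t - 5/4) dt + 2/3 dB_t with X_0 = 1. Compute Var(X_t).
Var(X_t) = 2*exp(10*t/3)/15 - 2/15

The variance V(t) = Var(X_t) satisfies V'(t) = 2 a V(t) + c^2 with V(0) = 0 (drift coefficient is linear in X, diffusion is constant). With a = 5/3, c = 2/3, the solution is
  V(t) = (c^2 / (2 a)) * (exp(2 a t) - 1)
       = ((2/3)^2 / (2*(5/3))) * (exp((10/3) t) - 1)
       = 2*exp(10*t/3)/15 - 2/15.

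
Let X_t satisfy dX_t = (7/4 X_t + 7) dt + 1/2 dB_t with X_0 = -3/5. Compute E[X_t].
E[X_t] = 17*exp(7*t/4)/5 - 4

Taking expectations and using E[dB_t] = 0, the mean m(t) = E[X_t] satisfies the ODE m'(t) = a m(t) + b with m(0) = x_0. With a = 7/4, b = 7, x_0 = -3/5, the solution is
  m(t) = x_0 * exp(a t) + (b/a) * (exp(a t) - 1)
       = (-3/5) * exp((7/4) t) + (7/(7/4)) * (exp((7/4) t) - 1)
       = 17*exp(7*t/4)/5 - 4.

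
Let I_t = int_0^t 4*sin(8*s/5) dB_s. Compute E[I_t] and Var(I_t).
E[I_t] = 0; Var(I_t) = 8*t - 5*sin(8*t/5)*cos(8*t/5)

The Itô integral of a deterministic integrand f(s) has mean 0 because each increment f(s) * (B_{s+ds} - B_s) has mean 0. By the Itô isometry:
  Var( int_0^t f(s) dB_s ) = E[ (int_0^t f(s) dB_s)^2 ] = int_0^t f(s)^2 ds.
Here f(s) = 4*sin(8*s/5), so f(s)^2 = 16*sin(8*s/5)^2. Integrate:
  int_0^t (16*sin(8*s/5)^2) ds = 8*t - 5*sin(8*t/5)*cos(8*t/5).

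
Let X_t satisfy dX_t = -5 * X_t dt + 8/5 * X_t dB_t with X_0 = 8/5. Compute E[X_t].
E[X_t] = 8*exp(-5*t)/5

For GBM dX = mu X dt + sigma X dB with X_0 = x_0, apply Itô to Y = log X: dY = (mu - sigma^2/2) dt + sigma dB, so Y_t = log(x_0) + (mu - sigma^2/2) t + sigma B_t and hence X_t = x_0 * exp((mu - sigma^2/2) t + sigma B_t).
With mu = -5, sigma = 8/5, x_0 = 8/5, this gives:
  X_t = 8/5 * exp((-157/25) * t + (8/5) * B_t).
Since sigma*B_t ~ Normal(0, sigma^2 t), E[exp(sigma*B_t)] = exp(sigma^2 t / 2); so E[X_t] = x_0 * exp((mu - sigma^2/2) t) * exp(sigma^2 t / 2) = x_0 * exp(mu t) = 8*exp(-5*t)/5.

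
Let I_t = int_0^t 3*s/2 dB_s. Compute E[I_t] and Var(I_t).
E[I_t] = 0; Var(I_t) = 3*t^3/4

The Itô integral of a deterministic integrand f(s) has mean 0 because each increment f(s) * (B_{s+ds} - B_s) has mean 0. By the Itô isometry:
  Var( int_0^t f(s) dB_s ) = E[ (int_0^t f(s) dB_s)^2 ] = int_0^t f(s)^2 ds.
Here f(s) = 3*s/2, so f(s)^2 = 9*s^2/4. Integrate:
  int_0^t (9*s^2/4) ds = 3*t^3/4.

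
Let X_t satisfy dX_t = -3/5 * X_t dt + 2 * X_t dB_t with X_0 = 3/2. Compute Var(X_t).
Var(X_t) = (9*exp(4*t) - 9)*exp(-6*t/5)/4

For GBM dX = mu X dt + sigma X dB with X_0 = x_0, apply Itô to Y = log X: dY = (mu - sigma^2/2) dt + sigma dB, so Y_t = log(x_0) + (mu - sigma^2/2) t + sigma B_t and hence X_t = x_0 * exp((mu - sigma^2/2) t + sigma B_t).
With mu = -3/5, sigma = 2, x_0 = 3/2, this gives:
  X_t = 3/2 * exp((-13/5) * t + (2) * B_t).
Since sigma*B_t ~ Normal(0, sigma^2 t), E[exp(sigma*B_t)] = exp(sigma^2 t / 2); so E[X_t] = x_0 * exp((mu - sigma^2/2) t) * exp(sigma^2 t / 2) = x_0 * exp(mu t) = 3*exp(-3*t/5)/2.
Var(X_t) = E[X_t^2] - (E[X_t])^2 = x_0^2 * exp(2 mu t) * (exp(sigma^2 t) - 1) = (9*exp(4*t) - 9)*exp(-6*t/5)/4.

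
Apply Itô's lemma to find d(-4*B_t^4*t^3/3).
d(-4*B_t^4*t^3/3) = (4*B_t^2*t^2*(-B_t^2 - 2*t)) dt + (-16*B_t^3*t^3/3) dB_t

Itô's formula for f(t, x): d f(t, B_t) = (f_t + (1/2) f_xx) dt + f_x dB_t. Compute partials of f(t, x) = -4*t^3*x^4/3:
  f_t(t,x)  = -4*t^2*x^4
  f_x(t,x)  = -16*t^3*x^3/3
  f_xx(t,x) = -16*t^3*x^2
Assemble drift = f_t + (1/2) f_xx = 4*t^2*x^2*(-2*t - x^2) and diffusion = f_x = -16*t^3*x^3/3. Substituting x = B_t:
  d(-4*B_t^4*t^3/3) = (4*B_t^2*t^2*(-B_t^2 - 2*t)) dt + (-16*B_t^3*t^3/3) dB_t.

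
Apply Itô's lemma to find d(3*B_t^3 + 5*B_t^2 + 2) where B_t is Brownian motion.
d(3*B_t^3 + 5*B_t^2 + 2) = (9*B_t + 5) dt + (B_t*(9*B_t + 10)) dB_t

Itô's formula for f(B_t) gives d f(B_t) = f'(B_t) dB_t + (1/2) f''(B_t) dt. Compute derivatives of f(x) = 3*x^3 + 5*x^2 + 2:
  f'(x)  = x*(9*x + 10)
  f''(x) = 18*x + 10
Substitute x = B_t and multiply the f'' term by 1/2:
  drift     = (1/2) * (18*x + 10) evaluated at B_t = 9*B_t + 5
  diffusion = (x*(9*x + 10)) evaluated at B_t = B_t*(9*B_t + 10)
Therefore d(3*B_t^3 + 5*B_t^2 + 2) = (9*B_t + 5) dt + (B_t*(9*B_t + 10)) dB_t.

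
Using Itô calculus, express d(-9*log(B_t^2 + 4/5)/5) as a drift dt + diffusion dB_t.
d(-9*log(B_t^2 + 4/5)/5) = (9*(5*B_t^2 - 4)/(5*B_t^2 + 4)^2) dt + (-18*B_t/(5*B_t^2 + 4)) dB_t

Itô's formula for f(B_t) gives d f(B_t) = f'(B_t) dB_t + (1/2) f''(B_t) dt. Compute derivatives of f(x) = -9*log(x^2 + 4/5)/5:
  f'(x)  = -18*x/(5*x^2 + 4)
  f''(x) = 18*(5*x^2 - 4)/(5*x^2 + 4)^2
Substitute x = B_t and multiply the f'' term by 1/2:
  drift     = (1/2) * (18*(5*x^2 - 4)/(5*x^2 + 4)^2) evaluated at B_t = 9*(5*B_t^2 - 4)/(5*B_t^2 + 4)^2
  diffusion = (-18*x/(5*x^2 + 4)) evaluated at B_t = -18*B_t/(5*B_t^2 + 4)
Therefore d(-9*log(B_t^2 + 4/5)/5) = (9*(5*B_t^2 - 4)/(5*B_t^2 + 4)^2) dt + (-18*B_t/(5*B_t^2 + 4)) dB_t.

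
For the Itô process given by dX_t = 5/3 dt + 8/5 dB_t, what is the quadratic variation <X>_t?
<X>_t = 64*t/25

For an Itô process dX_t = a(t) dt + b(t) dB_t, the quadratic variation is <X>_t = int_0^t b(s)^2 ds (the drift term does not contribute). Here b(s) = 8/5, so
  b(s)^2 = 64/25.
Integrating from 0 to t:
  <X>_t = int_0^t (64/25) ds = 64*t/25.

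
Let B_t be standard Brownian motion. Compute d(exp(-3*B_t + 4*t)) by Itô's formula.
d(exp(-3*B_t + 4*t)) = (17*exp(-3*B_t + 4*t)/2) dt + (-3*exp(-3*B_t + 4*t)) dB_t

Itô's formula for f(t, x): d f(t, B_t) = (f_t + (1/2) f_xx) dt + f_x dB_t. Compute partials of f(t, x) = exp(4*t - 3*x):
  f_t(t,x)  = 4*exp(4*t - 3*x)
  f_x(t,x)  = -3*exp(4*t - 3*x)
  f_xx(t,x) = 9*exp(4*t - 3*x)
Assemble drift = f_t + (1/2) f_xx = 17*exp(4*t - 3*x)/2 and diffusion = f_x = -3*exp(4*t - 3*x). Substituting x = B_t:
  d(exp(-3*B_t + 4*t)) = (17*exp(-3*B_t + 4*t)/2) dt + (-3*exp(-3*B_t + 4*t)) dB_t.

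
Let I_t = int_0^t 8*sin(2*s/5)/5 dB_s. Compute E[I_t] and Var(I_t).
E[I_t] = 0; Var(I_t) = 32*t/25 - 8*sin(4*t/5)/5

The Itô integral of a deterministic integrand f(s) has mean 0 because each increment f(s) * (B_{s+ds} - B_s) has mean 0. By the Itô isometry:
  Var( int_0^t f(s) dB_s ) = E[ (int_0^t f(s) dB_s)^2 ] = int_0^t f(s)^2 ds.
Here f(s) = 8*sin(2*s/5)/5, so f(s)^2 = 64*sin(2*s/5)^2/25. Integrate:
  int_0^t (64*sin(2*s/5)^2/25) ds = 32*t/25 - 8*sin(4*t/5)/5.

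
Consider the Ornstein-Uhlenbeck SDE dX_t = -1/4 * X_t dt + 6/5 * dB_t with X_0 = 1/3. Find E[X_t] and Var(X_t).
E[X_t] = exp(-t/4)/3; Var(X_t) = 72/25 - 72*exp(-t/2)/25

The OU SDE dX = -theta X dt + sigma dB admits the integrating factor exp(theta t): d(exp(theta t) X_t) = sigma exp(theta t) dB_t. Integrating from 0 to t:
  X_t = x_0 * exp(-theta t) + sigma * int_0^t exp(-theta (t-s)) dB_s.
The Itô integral has mean 0 and (by the Itô isometry) variance sigma^2 * int_0^t exp(-2 theta (t - s)) ds = sigma^2 * (1 - exp(-2 theta t)) / (2 theta).
With theta = 1/4, sigma = 6/5, x_0 = 1/3:
  E[X_t] = 1/3 * exp(-1/4 t) = exp(-t/4)/3
  Var(X_t) = (6/5)^2 * (1 - exp(-2*1/4 t)) / (2 * 1/4) = 72/25 - 72*exp(-t/2)/25.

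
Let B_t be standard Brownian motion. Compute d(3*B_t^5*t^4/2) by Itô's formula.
d(3*B_t^5*t^4/2) = (B_t^3*t^3*(6*B_t^2 + 15*t)) dt + (15*B_t^4*t^4/2) dB_t

Itô's formula for f(t, x): d f(t, B_t) = (f_t + (1/2) f_xx) dt + f_x dB_t. Compute partials of f(t, x) = 3*t^4*x^5/2:
  f_t(t,x)  = 6*t^3*x^5
  f_x(t,x)  = 15*t^4*x^4/2
  f_xx(t,x) = 30*t^4*x^3
Assemble drift = f_t + (1/2) f_xx = t^3*x^3*(15*t + 6*x^2) and diffusion = f_x = 15*t^4*x^4/2. Substituting x = B_t:
  d(3*B_t^5*t^4/2) = (B_t^3*t^3*(6*B_t^2 + 15*t)) dt + (15*B_t^4*t^4/2) dB_t.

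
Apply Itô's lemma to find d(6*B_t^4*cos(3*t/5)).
d(6*B_t^4*cos(3*t/5)) = (18*B_t^2*(-B_t^2*sin(3*t/5) + 10*cos(3*t/5))/5) dt + (24*B_t^3*cos(3*t/5)) dB_t

Itô's formula for f(t, x): d f(t, B_t) = (f_t + (1/2) f_xx) dt + f_x dB_t. Compute partials of f(t, x) = 6*x^4*cos(3*t/5):
  f_t(t,x)  = -18*x^4*sin(3*t/5)/5
  f_x(t,x)  = 24*x^3*cos(3*t/5)
  f_xx(t,x) = 72*x^2*cos(3*t/5)
Assemble drift = f_t + (1/2) f_xx = 18*x^2*(-x^2*sin(3*t/5) + 10*cos(3*t/5))/5 and diffusion = f_x = 24*x^3*cos(3*t/5). Substituting x = B_t:
  d(6*B_t^4*cos(3*t/5)) = (18*B_t^2*(-B_t^2*sin(3*t/5) + 10*cos(3*t/5))/5) dt + (24*B_t^3*cos(3*t/5)) dB_t.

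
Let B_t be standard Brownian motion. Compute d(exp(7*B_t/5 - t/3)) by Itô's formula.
d(exp(7*B_t/5 - t/3)) = (97*exp(7*B_t/5 - t/3)/150) dt + (7*exp(7*B_t/5 - t/3)/5) dB_t

Itô's formula for f(t, x): d f(t, B_t) = (f_t + (1/2) f_xx) dt + f_x dB_t. Compute partials of f(t, x) = exp(-t/3 + 7*x/5):
  f_t(t,x)  = -exp(-t/3 + 7*x/5)/3
  f_x(t,x)  = 7*exp(-t/3 + 7*x/5)/5
  f_xx(t,x) = 49*exp(-t/3 + 7*x/5)/25
Assemble drift = f_t + (1/2) f_xx = 97*exp(-t/3 + 7*x/5)/150 and diffusion = f_x = 7*exp(-t/3 + 7*x/5)/5. Substituting x = B_t:
  d(exp(7*B_t/5 - t/3)) = (97*exp(7*B_t/5 - t/3)/150) dt + (7*exp(7*B_t/5 - t/3)/5) dB_t.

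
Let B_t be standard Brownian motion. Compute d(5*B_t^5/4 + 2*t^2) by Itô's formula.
d(5*B_t^5/4 + 2*t^2) = (25*B_t^3/2 + 4*t) dt + (25*B_t^4/4) dB_t

Itô's formula for f(t, x): d f(t, B_t) = (f_t + (1/2) f_xx) dt + f_x dB_t. Compute partials of f(t, x) = 2*t^2 + 5*x^5/4:
  f_t(t,x)  = 4*t
  f_x(t,x)  = 25*x^4/4
  f_xx(t,x) = 25*x^3
Assemble drift = f_t + (1/2) f_xx = 4*t + 25*x^3/2 and diffusion = f_x = 25*x^4/4. Substituting x = B_t:
  d(5*B_t^5/4 + 2*t^2) = (25*B_t^3/2 + 4*t) dt + (25*B_t^4/4) dB_t.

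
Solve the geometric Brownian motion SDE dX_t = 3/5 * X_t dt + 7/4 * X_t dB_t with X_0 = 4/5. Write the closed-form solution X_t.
X_t = 4/5 * exp((-149/160) * t + (7/4) * B_t)

For GBM dX = mu X dt + sigma X dB with X_0 = x_0, apply Itô to Y = log X: dY = (mu - sigma^2/2) dt + sigma dB, so Y_t = log(x_0) + (mu - sigma^2/2) t + sigma B_t and hence X_t = x_0 * exp((mu - sigma^2/2) t + sigma B_t).
With mu = 3/5, sigma = 7/4, x_0 = 4/5, this gives:
  X_t = 4/5 * exp((-149/160) * t + (7/4) * B_t).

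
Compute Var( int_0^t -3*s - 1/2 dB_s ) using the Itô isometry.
Var = t*(12*t^2 + 6*t + 1)/4

The Itô integral of a deterministic integrand f(s) has mean 0 because each increment f(s) * (B_{s+ds} - B_s) has mean 0. By the Itô isometry:
  Var( int_0^t f(s) dB_s ) = E[ (int_0^t f(s) dB_s)^2 ] = int_0^t f(s)^2 ds.
Here f(s) = -3*s - 1/2, so f(s)^2 = (6*s + 1)^2/4. Integrate:
  int_0^t ((6*s + 1)^2/4) ds = t*(12*t^2 + 6*t + 1)/4.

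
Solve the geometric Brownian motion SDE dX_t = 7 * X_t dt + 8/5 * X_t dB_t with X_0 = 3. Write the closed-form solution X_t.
X_t = 3 * exp((143/25) * t + (8/5) * B_t)

For GBM dX = mu X dt + sigma X dB with X_0 = x_0, apply Itô to Y = log X: dY = (mu - sigma^2/2) dt + sigma dB, so Y_t = log(x_0) + (mu - sigma^2/2) t + sigma B_t and hence X_t = x_0 * exp((mu - sigma^2/2) t + sigma B_t).
With mu = 7, sigma = 8/5, x_0 = 3, this gives:
  X_t = 3 * exp((143/25) * t + (8/5) * B_t).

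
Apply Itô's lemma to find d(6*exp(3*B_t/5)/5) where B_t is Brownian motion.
d(6*exp(3*B_t/5)/5) = (27*exp(3*B_t/5)/125) dt + (18*exp(3*B_t/5)/25) dB_t

Itô's formula for f(B_t) gives d f(B_t) = f'(B_t) dB_t + (1/2) f''(B_t) dt. Compute derivatives of f(x) = 6*exp(3*x/5)/5:
  f'(x)  = 18*exp(3*x/5)/25
  f''(x) = 54*exp(3*x/5)/125
Substitute x = B_t and multiply the f'' term by 1/2:
  drift     = (1/2) * (54*exp(3*x/5)/125) evaluated at B_t = 27*exp(3*B_t/5)/125
  diffusion = (18*exp(3*x/5)/25) evaluated at B_t = 18*exp(3*B_t/5)/25
Therefore d(6*exp(3*B_t/5)/5) = (27*exp(3*B_t/5)/125) dt + (18*exp(3*B_t/5)/25) dB_t.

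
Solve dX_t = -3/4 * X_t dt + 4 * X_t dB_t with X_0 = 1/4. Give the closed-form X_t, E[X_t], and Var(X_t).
X_t = 1/4 * exp((-35/4) t + (4) B_t); E[X_t] = exp(-3*t/4)/4; Var(X_t) = (exp(16*t) - 1)*exp(-3*t/2)/16

For GBM dX = mu X dt + sigma X dB with X_0 = x_0, apply Itô to Y = log X: dY = (mu - sigma^2/2) dt + sigma dB, so Y_t = log(x_0) + (mu - sigma^2/2) t + sigma B_t and hence X_t = x_0 * exp((mu - sigma^2/2) t + sigma B_t).
With mu = -3/4, sigma = 4, x_0 = 1/4, this gives:
  X_t = 1/4 * exp((-35/4) * t + (4) * B_t).
Since sigma*B_t ~ Normal(0, sigma^2 t), E[exp(sigma*B_t)] = exp(sigma^2 t / 2); so E[X_t] = x_0 * exp((mu - sigma^2/2) t) * exp(sigma^2 t / 2) = x_0 * exp(mu t) = exp(-3*t/4)/4.
Var(X_t) = E[X_t^2] - (E[X_t])^2 = x_0^2 * exp(2 mu t) * (exp(sigma^2 t) - 1) = (exp(16*t) - 1)*exp(-3*t/2)/16.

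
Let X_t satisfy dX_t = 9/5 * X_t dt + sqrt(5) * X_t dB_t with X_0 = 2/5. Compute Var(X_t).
Var(X_t) = 4*(exp(5*t) - 1)*exp(18*t/5)/25

For GBM dX = mu X dt + sigma X dB with X_0 = x_0, apply Itô to Y = log X: dY = (mu - sigma^2/2) dt + sigma dB, so Y_t = log(x_0) + (mu - sigma^2/2) t + sigma B_t and hence X_t = x_0 * exp((mu - sigma^2/2) t + sigma B_t).
With mu = 9/5, sigma = sqrt(5), x_0 = 2/5, this gives:
  X_t = 2/5 * exp((-7/10) * t + (sqrt(5)) * B_t).
Since sigma*B_t ~ Normal(0, sigma^2 t), E[exp(sigma*B_t)] = exp(sigma^2 t / 2); so E[X_t] = x_0 * exp((mu - sigma^2/2) t) * exp(sigma^2 t / 2) = x_0 * exp(mu t) = 2*exp(9*t/5)/5.
Var(X_t) = E[X_t^2] - (E[X_t])^2 = x_0^2 * exp(2 mu t) * (exp(sigma^2 t) - 1) = 4*(exp(5*t) - 1)*exp(18*t/5)/25.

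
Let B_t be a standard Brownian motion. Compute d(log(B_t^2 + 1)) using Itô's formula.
d(log(B_t^2 + 1)) = ((1 - B_t^2)/(B_t^2 + 1)^2) dt + (2*B_t/(B_t^2 + 1)) dB_t

Itô's formula for f(B_t) gives d f(B_t) = f'(B_t) dB_t + (1/2) f''(B_t) dt. Compute derivatives of f(x) = log(x^2 + 1):
  f'(x)  = 2*x/(x^2 + 1)
  f''(x) = 2*(1 - x^2)/(x^2 + 1)^2
Substitute x = B_t and multiply the f'' term by 1/2:
  drift     = (1/2) * (2*(1 - x^2)/(x^2 + 1)^2) evaluated at B_t = (1 - B_t^2)/(B_t^2 + 1)^2
  diffusion = (2*x/(x^2 + 1)) evaluated at B_t = 2*B_t/(B_t^2 + 1)
Therefore d(log(B_t^2 + 1)) = ((1 - B_t^2)/(B_t^2 + 1)^2) dt + (2*B_t/(B_t^2 + 1)) dB_t.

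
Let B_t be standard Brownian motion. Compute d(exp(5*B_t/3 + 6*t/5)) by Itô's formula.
d(exp(5*B_t/3 + 6*t/5)) = (233*exp(5*B_t/3 + 6*t/5)/90) dt + (5*exp(5*B_t/3 + 6*t/5)/3) dB_t

Itô's formula for f(t, x): d f(t, B_t) = (f_t + (1/2) f_xx) dt + f_x dB_t. Compute partials of f(t, x) = exp(6*t/5 + 5*x/3):
  f_t(t,x)  = 6*exp(6*t/5 + 5*x/3)/5
  f_x(t,x)  = 5*exp(6*t/5 + 5*x/3)/3
  f_xx(t,x) = 25*exp(6*t/5 + 5*x/3)/9
Assemble drift = f_t + (1/2) f_xx = 233*exp(6*t/5 + 5*x/3)/90 and diffusion = f_x = 5*exp(6*t/5 + 5*x/3)/3. Substituting x = B_t:
  d(exp(5*B_t/3 + 6*t/5)) = (233*exp(5*B_t/3 + 6*t/5)/90) dt + (5*exp(5*B_t/3 + 6*t/5)/3) dB_t.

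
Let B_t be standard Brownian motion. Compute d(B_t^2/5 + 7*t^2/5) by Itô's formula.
d(B_t^2/5 + 7*t^2/5) = (14*t/5 + 1/5) dt + (2*B_t/5) dB_t

Itô's formula for f(t, x): d f(t, B_t) = (f_t + (1/2) f_xx) dt + f_x dB_t. Compute partials of f(t, x) = 7*t^2/5 + x^2/5:
  f_t(t,x)  = 14*t/5
  f_x(t,x)  = 2*x/5
  f_xx(t,x) = 2/5
Assemble drift = f_t + (1/2) f_xx = 14*t/5 + 1/5 and diffusion = f_x = 2*x/5. Substituting x = B_t:
  d(B_t^2/5 + 7*t^2/5) = (14*t/5 + 1/5) dt + (2*B_t/5) dB_t.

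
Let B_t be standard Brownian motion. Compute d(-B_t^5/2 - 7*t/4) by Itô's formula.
d(-B_t^5/2 - 7*t/4) = (-5*B_t^3 - 7/4) dt + (-5*B_t^4/2) dB_t

Itô's formula for f(t, x): d f(t, B_t) = (f_t + (1/2) f_xx) dt + f_x dB_t. Compute partials of f(t, x) = -7*t/4 - x^5/2:
  f_t(t,x)  = -7/4
  f_x(t,x)  = -5*x^4/2
  f_xx(t,x) = -10*x^3
Assemble drift = f_t + (1/2) f_xx = -5*x^3 - 7/4 and diffusion = f_x = -5*x^4/2. Substituting x = B_t:
  d(-B_t^5/2 - 7*t/4) = (-5*B_t^3 - 7/4) dt + (-5*B_t^4/2) dB_t.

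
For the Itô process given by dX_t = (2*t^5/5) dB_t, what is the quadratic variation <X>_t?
<X>_t = 4*t^11/275

For an Itô process dX_t = a(t) dt + b(t) dB_t, the quadratic variation is <X>_t = int_0^t b(s)^2 ds (the drift term does not contribute). Here b(s) = 2*s^5/5, so
  b(s)^2 = 4*s^10/25.
Integrating from 0 to t:
  <X>_t = int_0^t (4*s^10/25) ds = 4*t^11/275.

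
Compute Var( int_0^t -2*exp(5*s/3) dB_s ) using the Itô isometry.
Var = 6*exp(10*t/3)/5 - 6/5

The Itô integral of a deterministic integrand f(s) has mean 0 because each increment f(s) * (B_{s+ds} - B_s) has mean 0. By the Itô isometry:
  Var( int_0^t f(s) dB_s ) = E[ (int_0^t f(s) dB_s)^2 ] = int_0^t f(s)^2 ds.
Here f(s) = -2*exp(5*s/3), so f(s)^2 = 4*exp(10*s/3). Integrate:
  int_0^t (4*exp(10*s/3)) ds = 6*exp(10*t/3)/5 - 6/5.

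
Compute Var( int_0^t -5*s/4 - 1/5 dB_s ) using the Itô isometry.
Var = t*(625*t^2 + 300*t + 48)/1200

The Itô integral of a deterministic integrand f(s) has mean 0 because each increment f(s) * (B_{s+ds} - B_s) has mean 0. By the Itô isometry:
  Var( int_0^t f(s) dB_s ) = E[ (int_0^t f(s) dB_s)^2 ] = int_0^t f(s)^2 ds.
Here f(s) = -5*s/4 - 1/5, so f(s)^2 = (25*s + 4)^2/400. Integrate:
  int_0^t ((25*s + 4)^2/400) ds = t*(625*t^2 + 300*t + 48)/1200.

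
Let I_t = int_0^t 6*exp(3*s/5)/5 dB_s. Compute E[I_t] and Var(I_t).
E[I_t] = 0; Var(I_t) = 6*exp(6*t/5)/5 - 6/5

The Itô integral of a deterministic integrand f(s) has mean 0 because each increment f(s) * (B_{s+ds} - B_s) has mean 0. By the Itô isometry:
  Var( int_0^t f(s) dB_s ) = E[ (int_0^t f(s) dB_s)^2 ] = int_0^t f(s)^2 ds.
Here f(s) = 6*exp(3*s/5)/5, so f(s)^2 = 36*exp(6*s/5)/25. Integrate:
  int_0^t (36*exp(6*s/5)/25) ds = 6*exp(6*t/5)/5 - 6/5.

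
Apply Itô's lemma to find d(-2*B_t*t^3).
d(-2*B_t*t^3) = (-6*B_t*t^2) dt + (-2*t^3) dB_t

Itô's formula for f(t, x): d f(t, B_t) = (f_t + (1/2) f_xx) dt + f_x dB_t. Compute partials of f(t, x) = -2*t^3*x:
  f_t(t,x)  = -6*t^2*x
  f_x(t,x)  = -2*t^3
  f_xx(t,x) = 0
Assemble drift = f_t + (1/2) f_xx = -6*t^2*x and diffusion = f_x = -2*t^3. Substituting x = B_t:
  d(-2*B_t*t^3) = (-6*B_t*t^2) dt + (-2*t^3) dB_t.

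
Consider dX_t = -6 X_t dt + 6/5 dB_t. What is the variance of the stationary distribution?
lim Var(X_t) = 3/25

The OU SDE dX = -theta X dt + sigma dB admits the integrating factor exp(theta t): d(exp(theta t) X_t) = sigma exp(theta t) dB_t. Integrating from 0 to t gives X_t = x_0 * exp(-theta t) + sigma * int_0^t exp(-theta (t-s)) dB_s for any initial x_0. The Itô integral has variance (by the Itô isometry) sigma^2 * int_0^t exp(-2 theta (t - s)) ds = sigma^2 * (1 - exp(-2 theta t)) / (2 theta), independent of x_0.
With theta = 6, sigma = 6/5:
  Var(X_t) = (6/5)^2 * (1 - exp(-2*6 t)) / (2 * 6) = 3/25 - 3*exp(-12*t)/25.
As t -> infinity, exp(-2*6 t) -> 0, so the stationary variance is sigma^2 / (2 theta) = 3/25.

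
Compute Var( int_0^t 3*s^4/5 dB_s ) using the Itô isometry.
Var = t^9/25

The Itô integral of a deterministic integrand f(s) has mean 0 because each increment f(s) * (B_{s+ds} - B_s) has mean 0. By the Itô isometry:
  Var( int_0^t f(s) dB_s ) = E[ (int_0^t f(s) dB_s)^2 ] = int_0^t f(s)^2 ds.
Here f(s) = 3*s^4/5, so f(s)^2 = 9*s^8/25. Integrate:
  int_0^t (9*s^8/25) ds = t^9/25.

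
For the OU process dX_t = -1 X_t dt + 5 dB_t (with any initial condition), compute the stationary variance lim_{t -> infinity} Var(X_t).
lim Var(X_t) = 25/2

The OU SDE dX = -theta X dt + sigma dB admits the integrating factor exp(theta t): d(exp(theta t) X_t) = sigma exp(theta t) dB_t. Integrating from 0 to t gives X_t = x_0 * exp(-theta t) + sigma * int_0^t exp(-theta (t-s)) dB_s for any initial x_0. The Itô integral has variance (by the Itô isometry) sigma^2 * int_0^t exp(-2 theta (t - s)) ds = sigma^2 * (1 - exp(-2 theta t)) / (2 theta), independent of x_0.
With theta = 1, sigma = 5:
  Var(X_t) = (5)^2 * (1 - exp(-2*1 t)) / (2 * 1) = 25/2 - 25*exp(-2*t)/2.
As t -> infinity, exp(-2*1 t) -> 0, so the stationary variance is sigma^2 / (2 theta) = 25/2.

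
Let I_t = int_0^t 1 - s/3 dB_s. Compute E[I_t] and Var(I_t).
E[I_t] = 0; Var(I_t) = t*(t^2 - 9*t + 27)/27

The Itô integral of a deterministic integrand f(s) has mean 0 because each increment f(s) * (B_{s+ds} - B_s) has mean 0. By the Itô isometry:
  Var( int_0^t f(s) dB_s ) = E[ (int_0^t f(s) dB_s)^2 ] = int_0^t f(s)^2 ds.
Here f(s) = 1 - s/3, so f(s)^2 = (s - 3)^2/9. Integrate:
  int_0^t ((s - 3)^2/9) ds = t*(t^2 - 9*t + 27)/27.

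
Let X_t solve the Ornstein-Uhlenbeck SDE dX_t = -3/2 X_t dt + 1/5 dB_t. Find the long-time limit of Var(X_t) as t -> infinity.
lim Var(X_t) = 1/75

The OU SDE dX = -theta X dt + sigma dB admits the integrating factor exp(theta t): d(exp(theta t) X_t) = sigma exp(theta t) dB_t. Integrating from 0 to t gives X_t = x_0 * exp(-theta t) + sigma * int_0^t exp(-theta (t-s)) dB_s for any initial x_0. The Itô integral has variance (by the Itô isometry) sigma^2 * int_0^t exp(-2 theta (t - s)) ds = sigma^2 * (1 - exp(-2 theta t)) / (2 theta), independent of x_0.
With theta = 3/2, sigma = 1/5:
  Var(X_t) = (1/5)^2 * (1 - exp(-2*3/2 t)) / (2 * 3/2) = 1/75 - exp(-3*t)/75.
As t -> infinity, exp(-2*3/2 t) -> 0, so the stationary variance is sigma^2 / (2 theta) = 1/75.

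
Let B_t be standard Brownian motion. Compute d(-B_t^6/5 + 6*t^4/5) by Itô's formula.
d(-B_t^6/5 + 6*t^4/5) = (-3*B_t^4 + 24*t^3/5) dt + (-6*B_t^5/5) dB_t

Itô's formula for f(t, x): d f(t, B_t) = (f_t + (1/2) f_xx) dt + f_x dB_t. Compute partials of f(t, x) = 6*t^4/5 - x^6/5:
  f_t(t,x)  = 24*t^3/5
  f_x(t,x)  = -6*x^5/5
  f_xx(t,x) = -6*x^4
Assemble drift = f_t + (1/2) f_xx = 24*t^3/5 - 3*x^4 and diffusion = f_x = -6*x^5/5. Substituting x = B_t:
  d(-B_t^6/5 + 6*t^4/5) = (-3*B_t^4 + 24*t^3/5) dt + (-6*B_t^5/5) dB_t.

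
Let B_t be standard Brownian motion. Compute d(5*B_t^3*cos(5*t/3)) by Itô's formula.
d(5*B_t^3*cos(5*t/3)) = (-25*B_t^3*sin(5*t/3)/3 + 15*B_t*cos(5*t/3)) dt + (15*B_t^2*cos(5*t/3)) dB_t

Itô's formula for f(t, x): d f(t, B_t) = (f_t + (1/2) f_xx) dt + f_x dB_t. Compute partials of f(t, x) = 5*x^3*cos(5*t/3):
  f_t(t,x)  = -25*x^3*sin(5*t/3)/3
  f_x(t,x)  = 15*x^2*cos(5*t/3)
  f_xx(t,x) = 30*x*cos(5*t/3)
Assemble drift = f_t + (1/2) f_xx = -25*x^3*sin(5*t/3)/3 + 15*x*cos(5*t/3) and diffusion = f_x = 15*x^2*cos(5*t/3). Substituting x = B_t:
  d(5*B_t^3*cos(5*t/3)) = (-25*B_t^3*sin(5*t/3)/3 + 15*B_t*cos(5*t/3)) dt + (15*B_t^2*cos(5*t/3)) dB_t.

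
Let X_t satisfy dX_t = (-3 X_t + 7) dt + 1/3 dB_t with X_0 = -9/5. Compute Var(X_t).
Var(X_t) = 1/54 - exp(-6*t)/54

The variance V(t) = Var(X_t) satisfies V'(t) = 2 a V(t) + c^2 with V(0) = 0 (drift coefficient is linear in X, diffusion is constant). With a = -3, c = 1/3, the solution is
  V(t) = (c^2 / (2 a)) * (exp(2 a t) - 1)
       = ((1/3)^2 / (2*(-3))) * (exp((-6) t) - 1)
       = 1/54 - exp(-6*t)/54.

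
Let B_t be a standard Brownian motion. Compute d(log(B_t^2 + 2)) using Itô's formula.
d(log(B_t^2 + 2)) = ((2 - B_t^2)/(B_t^2 + 2)^2) dt + (2*B_t/(B_t^2 + 2)) dB_t

Itô's formula for f(B_t) gives d f(B_t) = f'(B_t) dB_t + (1/2) f''(B_t) dt. Compute derivatives of f(x) = log(x^2 + 2):
  f'(x)  = 2*x/(x^2 + 2)
  f''(x) = 2*(2 - x^2)/(x^2 + 2)^2
Substitute x = B_t and multiply the f'' term by 1/2:
  drift     = (1/2) * (2*(2 - x^2)/(x^2 + 2)^2) evaluated at B_t = (2 - B_t^2)/(B_t^2 + 2)^2
  diffusion = (2*x/(x^2 + 2)) evaluated at B_t = 2*B_t/(B_t^2 + 2)
Therefore d(log(B_t^2 + 2)) = ((2 - B_t^2)/(B_t^2 + 2)^2) dt + (2*B_t/(B_t^2 + 2)) dB_t.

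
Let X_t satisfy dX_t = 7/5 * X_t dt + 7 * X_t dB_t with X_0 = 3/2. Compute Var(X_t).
Var(X_t) = 9*(exp(49*t) - 1)*exp(14*t/5)/4

For GBM dX = mu X dt + sigma X dB with X_0 = x_0, apply Itô to Y = log X: dY = (mu - sigma^2/2) dt + sigma dB, so Y_t = log(x_0) + (mu - sigma^2/2) t + sigma B_t and hence X_t = x_0 * exp((mu - sigma^2/2) t + sigma B_t).
With mu = 7/5, sigma = 7, x_0 = 3/2, this gives:
  X_t = 3/2 * exp((-231/10) * t + (7) * B_t).
Since sigma*B_t ~ Normal(0, sigma^2 t), E[exp(sigma*B_t)] = exp(sigma^2 t / 2); so E[X_t] = x_0 * exp((mu - sigma^2/2) t) * exp(sigma^2 t / 2) = x_0 * exp(mu t) = 3*exp(7*t/5)/2.
Var(X_t) = E[X_t^2] - (E[X_t])^2 = x_0^2 * exp(2 mu t) * (exp(sigma^2 t) - 1) = 9*(exp(49*t) - 1)*exp(14*t/5)/4.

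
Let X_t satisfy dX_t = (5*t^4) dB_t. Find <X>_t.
<X>_t = 25*t^9/9

For an Itô process dX_t = a(t) dt + b(t) dB_t, the quadratic variation is <X>_t = int_0^t b(s)^2 ds (the drift term does not contribute). Here b(s) = 5*s^4, so
  b(s)^2 = 25*s^8.
Integrating from 0 to t:
  <X>_t = int_0^t (25*s^8) ds = 25*t^9/9.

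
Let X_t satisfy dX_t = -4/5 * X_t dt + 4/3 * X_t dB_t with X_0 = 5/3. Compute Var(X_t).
Var(X_t) = (25*exp(16*t/9) - 25)*exp(-8*t/5)/9

For GBM dX = mu X dt + sigma X dB with X_0 = x_0, apply Itô to Y = log X: dY = (mu - sigma^2/2) dt + sigma dB, so Y_t = log(x_0) + (mu - sigma^2/2) t + sigma B_t and hence X_t = x_0 * exp((mu - sigma^2/2) t + sigma B_t).
With mu = -4/5, sigma = 4/3, x_0 = 5/3, this gives:
  X_t = 5/3 * exp((-76/45) * t + (4/3) * B_t).
Since sigma*B_t ~ Normal(0, sigma^2 t), E[exp(sigma*B_t)] = exp(sigma^2 t / 2); so E[X_t] = x_0 * exp((mu - sigma^2/2) t) * exp(sigma^2 t / 2) = x_0 * exp(mu t) = 5*exp(-4*t/5)/3.
Var(X_t) = E[X_t^2] - (E[X_t])^2 = x_0^2 * exp(2 mu t) * (exp(sigma^2 t) - 1) = (25*exp(16*t/9) - 25)*exp(-8*t/5)/9.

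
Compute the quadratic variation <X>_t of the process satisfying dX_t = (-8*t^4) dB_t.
<X>_t = 64*t^9/9

For an Itô process dX_t = a(t) dt + b(t) dB_t, the quadratic variation is <X>_t = int_0^t b(s)^2 ds (the drift term does not contribute). Here b(s) = -8*s^4, so
  b(s)^2 = 64*s^8.
Integrating from 0 to t:
  <X>_t = int_0^t (64*s^8) ds = 64*t^9/9.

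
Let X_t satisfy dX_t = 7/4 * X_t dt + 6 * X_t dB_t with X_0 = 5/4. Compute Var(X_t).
Var(X_t) = 25*(exp(36*t) - 1)*exp(7*t/2)/16

For GBM dX = mu X dt + sigma X dB with X_0 = x_0, apply Itô to Y = log X: dY = (mu - sigma^2/2) dt + sigma dB, so Y_t = log(x_0) + (mu - sigma^2/2) t + sigma B_t and hence X_t = x_0 * exp((mu - sigma^2/2) t + sigma B_t).
With mu = 7/4, sigma = 6, x_0 = 5/4, this gives:
  X_t = 5/4 * exp((-65/4) * t + (6) * B_t).
Since sigma*B_t ~ Normal(0, sigma^2 t), E[exp(sigma*B_t)] = exp(sigma^2 t / 2); so E[X_t] = x_0 * exp((mu - sigma^2/2) t) * exp(sigma^2 t / 2) = x_0 * exp(mu t) = 5*exp(7*t/4)/4.
Var(X_t) = E[X_t^2] - (E[X_t])^2 = x_0^2 * exp(2 mu t) * (exp(sigma^2 t) - 1) = 25*(exp(36*t) - 1)*exp(7*t/2)/16.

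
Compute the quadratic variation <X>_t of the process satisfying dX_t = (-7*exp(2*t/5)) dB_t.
<X>_t = 245*exp(4*t/5)/4 - 245/4

For an Itô process dX_t = a(t) dt + b(t) dB_t, the quadratic variation is <X>_t = int_0^t b(s)^2 ds (the drift term does not contribute). Here b(s) = -7*exp(2*s/5), so
  b(s)^2 = 49*exp(4*s/5).
Integrating from 0 to t:
  <X>_t = int_0^t (49*exp(4*s/5)) ds = 245*exp(4*t/5)/4 - 245/4.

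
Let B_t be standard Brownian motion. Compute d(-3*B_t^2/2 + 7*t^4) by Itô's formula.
d(-3*B_t^2/2 + 7*t^4) = (28*t^3 - 3/2) dt + (-3*B_t) dB_t

Itô's formula for f(t, x): d f(t, B_t) = (f_t + (1/2) f_xx) dt + f_x dB_t. Compute partials of f(t, x) = 7*t^4 - 3*x^2/2:
  f_t(t,x)  = 28*t^3
  f_x(t,x)  = -3*x
  f_xx(t,x) = -3
Assemble drift = f_t + (1/2) f_xx = 28*t^3 - 3/2 and diffusion = f_x = -3*x. Substituting x = B_t:
  d(-3*B_t^2/2 + 7*t^4) = (28*t^3 - 3/2) dt + (-3*B_t) dB_t.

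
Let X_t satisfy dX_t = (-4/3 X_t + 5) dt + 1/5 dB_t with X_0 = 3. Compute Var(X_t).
Var(X_t) = 3/200 - 3*exp(-8*t/3)/200

The variance V(t) = Var(X_t) satisfies V'(t) = 2 a V(t) + c^2 with V(0) = 0 (drift coefficient is linear in X, diffusion is constant). With a = -4/3, c = 1/5, the solution is
  V(t) = (c^2 / (2 a)) * (exp(2 a t) - 1)
       = ((1/5)^2 / (2*(-4/3))) * (exp((-8/3) t) - 1)
       = 3/200 - 3*exp(-8*t/3)/200.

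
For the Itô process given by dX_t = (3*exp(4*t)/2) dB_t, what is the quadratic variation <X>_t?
<X>_t = 9*exp(8*t)/32 - 9/32

For an Itô process dX_t = a(t) dt + b(t) dB_t, the quadratic variation is <X>_t = int_0^t b(s)^2 ds (the drift term does not contribute). Here b(s) = 3*exp(4*s)/2, so
  b(s)^2 = 9*exp(8*s)/4.
Integrating from 0 to t:
  <X>_t = int_0^t (9*exp(8*s)/4) ds = 9*exp(8*t)/32 - 9/32.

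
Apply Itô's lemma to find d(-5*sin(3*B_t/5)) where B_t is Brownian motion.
d(-5*sin(3*B_t/5)) = (9*sin(3*B_t/5)/10) dt + (-3*cos(3*B_t/5)) dB_t

Itô's formula for f(B_t) gives d f(B_t) = f'(B_t) dB_t + (1/2) f''(B_t) dt. Compute derivatives of f(x) = -5*sin(3*x/5):
  f'(x)  = -3*cos(3*x/5)
  f''(x) = 9*sin(3*x/5)/5
Substitute x = B_t and multiply the f'' term by 1/2:
  drift     = (1/2) * (9*sin(3*x/5)/5) evaluated at B_t = 9*sin(3*B_t/5)/10
  diffusion = (-3*cos(3*x/5)) evaluated at B_t = -3*cos(3*B_t/5)
Therefore d(-5*sin(3*B_t/5)) = (9*sin(3*B_t/5)/10) dt + (-3*cos(3*B_t/5)) dB_t.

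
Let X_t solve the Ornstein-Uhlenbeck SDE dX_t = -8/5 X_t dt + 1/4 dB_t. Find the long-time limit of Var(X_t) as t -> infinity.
lim Var(X_t) = 5/256

The OU SDE dX = -theta X dt + sigma dB admits the integrating factor exp(theta t): d(exp(theta t) X_t) = sigma exp(theta t) dB_t. Integrating from 0 to t gives X_t = x_0 * exp(-theta t) + sigma * int_0^t exp(-theta (t-s)) dB_s for any initial x_0. The Itô integral has variance (by the Itô isometry) sigma^2 * int_0^t exp(-2 theta (t - s)) ds = sigma^2 * (1 - exp(-2 theta t)) / (2 theta), independent of x_0.
With theta = 8/5, sigma = 1/4:
  Var(X_t) = (1/4)^2 * (1 - exp(-2*8/5 t)) / (2 * 8/5) = 5/256 - 5*exp(-16*t/5)/256.
As t -> infinity, exp(-2*8/5 t) -> 0, so the stationary variance is sigma^2 / (2 theta) = 5/256.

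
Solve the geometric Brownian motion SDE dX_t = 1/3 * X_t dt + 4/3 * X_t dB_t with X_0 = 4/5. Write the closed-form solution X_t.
X_t = 4/5 * exp((-5/9) * t + (4/3) * B_t)

For GBM dX = mu X dt + sigma X dB with X_0 = x_0, apply Itô to Y = log X: dY = (mu - sigma^2/2) dt + sigma dB, so Y_t = log(x_0) + (mu - sigma^2/2) t + sigma B_t and hence X_t = x_0 * exp((mu - sigma^2/2) t + sigma B_t).
With mu = 1/3, sigma = 4/3, x_0 = 4/5, this gives:
  X_t = 4/5 * exp((-5/9) * t + (4/3) * B_t).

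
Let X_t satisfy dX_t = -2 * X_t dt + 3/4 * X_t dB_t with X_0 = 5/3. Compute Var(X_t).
Var(X_t) = (25*exp(9*t/16) - 25)*exp(-4*t)/9

For GBM dX = mu X dt + sigma X dB with X_0 = x_0, apply Itô to Y = log X: dY = (mu - sigma^2/2) dt + sigma dB, so Y_t = log(x_0) + (mu - sigma^2/2) t + sigma B_t and hence X_t = x_0 * exp((mu - sigma^2/2) t + sigma B_t).
With mu = -2, sigma = 3/4, x_0 = 5/3, this gives:
  X_t = 5/3 * exp((-73/32) * t + (3/4) * B_t).
Since sigma*B_t ~ Normal(0, sigma^2 t), E[exp(sigma*B_t)] = exp(sigma^2 t / 2); so E[X_t] = x_0 * exp((mu - sigma^2/2) t) * exp(sigma^2 t / 2) = x_0 * exp(mu t) = 5*exp(-2*t)/3.
Var(X_t) = E[X_t^2] - (E[X_t])^2 = x_0^2 * exp(2 mu t) * (exp(sigma^2 t) - 1) = (25*exp(9*t/16) - 25)*exp(-4*t)/9.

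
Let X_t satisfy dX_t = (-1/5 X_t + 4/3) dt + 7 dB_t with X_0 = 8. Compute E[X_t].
E[X_t] = 20/3 + 4*exp(-t/5)/3

Taking expectations and using E[dB_t] = 0, the mean m(t) = E[X_t] satisfies the ODE m'(t) = a m(t) + b with m(0) = x_0. With a = -1/5, b = 4/3, x_0 = 8, the solution is
  m(t) = x_0 * exp(a t) + (b/a) * (exp(a t) - 1)
       = 8 * exp((-1/5) t) + ((4/3)/(-1/5)) * (exp((-1/5) t) - 1)
       = 20/3 + 4*exp(-t/5)/3.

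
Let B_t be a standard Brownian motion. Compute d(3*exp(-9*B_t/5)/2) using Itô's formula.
d(3*exp(-9*B_t/5)/2) = (243*exp(-9*B_t/5)/100) dt + (-27*exp(-9*B_t/5)/10) dB_t

Itô's formula for f(B_t) gives d f(B_t) = f'(B_t) dB_t + (1/2) f''(B_t) dt. Compute derivatives of f(x) = 3*exp(-9*x/5)/2:
  f'(x)  = -27*exp(-9*x/5)/10
  f''(x) = 243*exp(-9*x/5)/50
Substitute x = B_t and multiply the f'' term by 1/2:
  drift     = (1/2) * (243*exp(-9*x/5)/50) evaluated at B_t = 243*exp(-9*B_t/5)/100
  diffusion = (-27*exp(-9*x/5)/10) evaluated at B_t = -27*exp(-9*B_t/5)/10
Therefore d(3*exp(-9*B_t/5)/2) = (243*exp(-9*B_t/5)/100) dt + (-27*exp(-9*B_t/5)/10) dB_t.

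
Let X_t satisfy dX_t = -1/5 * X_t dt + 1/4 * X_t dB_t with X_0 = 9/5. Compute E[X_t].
E[X_t] = 9*exp(-t/5)/5

For GBM dX = mu X dt + sigma X dB with X_0 = x_0, apply Itô to Y = log X: dY = (mu - sigma^2/2) dt + sigma dB, so Y_t = log(x_0) + (mu - sigma^2/2) t + sigma B_t and hence X_t = x_0 * exp((mu - sigma^2/2) t + sigma B_t).
With mu = -1/5, sigma = 1/4, x_0 = 9/5, this gives:
  X_t = 9/5 * exp((-37/160) * t + (1/4) * B_t).
Since sigma*B_t ~ Normal(0, sigma^2 t), E[exp(sigma*B_t)] = exp(sigma^2 t / 2); so E[X_t] = x_0 * exp((mu - sigma^2/2) t) * exp(sigma^2 t / 2) = x_0 * exp(mu t) = 9*exp(-t/5)/5.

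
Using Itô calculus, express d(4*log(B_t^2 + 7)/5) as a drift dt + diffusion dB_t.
d(4*log(B_t^2 + 7)/5) = (4*(7 - B_t^2)/(5*(B_t^2 + 7)^2)) dt + (8*B_t/(5*(B_t^2 + 7))) dB_t

Itô's formula for f(B_t) gives d f(B_t) = f'(B_t) dB_t + (1/2) f''(B_t) dt. Compute derivatives of f(x) = 4*log(x^2 + 7)/5:
  f'(x)  = 8*x/(5*(x^2 + 7))
  f''(x) = 8*(7 - x^2)/(5*(x^2 + 7)^2)
Substitute x = B_t and multiply the f'' term by 1/2:
  drift     = (1/2) * (8*(7 - x^2)/(5*(x^2 + 7)^2)) evaluated at B_t = 4*(7 - B_t^2)/(5*(B_t^2 + 7)^2)
  diffusion = (8*x/(5*(x^2 + 7))) evaluated at B_t = 8*B_t/(5*(B_t^2 + 7))
Therefore d(4*log(B_t^2 + 7)/5) = (4*(7 - B_t^2)/(5*(B_t^2 + 7)^2)) dt + (8*B_t/(5*(B_t^2 + 7))) dB_t.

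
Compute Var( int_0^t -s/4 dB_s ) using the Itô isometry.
Var = t^3/48

The Itô integral of a deterministic integrand f(s) has mean 0 because each increment f(s) * (B_{s+ds} - B_s) has mean 0. By the Itô isometry:
  Var( int_0^t f(s) dB_s ) = E[ (int_0^t f(s) dB_s)^2 ] = int_0^t f(s)^2 ds.
Here f(s) = -s/4, so f(s)^2 = s^2/16. Integrate:
  int_0^t (s^2/16) ds = t^3/48.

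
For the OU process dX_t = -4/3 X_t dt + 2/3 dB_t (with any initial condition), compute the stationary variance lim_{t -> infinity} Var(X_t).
lim Var(X_t) = 1/6

The OU SDE dX = -theta X dt + sigma dB admits the integrating factor exp(theta t): d(exp(theta t) X_t) = sigma exp(theta t) dB_t. Integrating from 0 to t gives X_t = x_0 * exp(-theta t) + sigma * int_0^t exp(-theta (t-s)) dB_s for any initial x_0. The Itô integral has variance (by the Itô isometry) sigma^2 * int_0^t exp(-2 theta (t - s)) ds = sigma^2 * (1 - exp(-2 theta t)) / (2 theta), independent of x_0.
With theta = 4/3, sigma = 2/3:
  Var(X_t) = (2/3)^2 * (1 - exp(-2*4/3 t)) / (2 * 4/3) = 1/6 - exp(-8*t/3)/6.
As t -> infinity, exp(-2*4/3 t) -> 0, so the stationary variance is sigma^2 / (2 theta) = 1/6.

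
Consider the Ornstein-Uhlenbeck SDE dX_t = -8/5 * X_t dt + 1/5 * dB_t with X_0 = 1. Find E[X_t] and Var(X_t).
E[X_t] = exp(-8*t/5); Var(X_t) = 1/80 - exp(-16*t/5)/80

The OU SDE dX = -theta X dt + sigma dB admits the integrating factor exp(theta t): d(exp(theta t) X_t) = sigma exp(theta t) dB_t. Integrating from 0 to t:
  X_t = x_0 * exp(-theta t) + sigma * int_0^t exp(-theta (t-s)) dB_s.
The Itô integral has mean 0 and (by the Itô isometry) variance sigma^2 * int_0^t exp(-2 theta (t - s)) ds = sigma^2 * (1 - exp(-2 theta t)) / (2 theta).
With theta = 8/5, sigma = 1/5, x_0 = 1:
  E[X_t] = 1 * exp(-8/5 t) = exp(-8*t/5)
  Var(X_t) = (1/5)^2 * (1 - exp(-2*8/5 t)) / (2 * 8/5) = 1/80 - exp(-16*t/5)/80.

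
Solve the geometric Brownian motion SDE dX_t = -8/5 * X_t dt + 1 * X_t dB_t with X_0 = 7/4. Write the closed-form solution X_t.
X_t = 7/4 * exp((-21/10) * t + (1) * B_t)

For GBM dX = mu X dt + sigma X dB with X_0 = x_0, apply Itô to Y = log X: dY = (mu - sigma^2/2) dt + sigma dB, so Y_t = log(x_0) + (mu - sigma^2/2) t + sigma B_t and hence X_t = x_0 * exp((mu - sigma^2/2) t + sigma B_t).
With mu = -8/5, sigma = 1, x_0 = 7/4, this gives:
  X_t = 7/4 * exp((-21/10) * t + (1) * B_t).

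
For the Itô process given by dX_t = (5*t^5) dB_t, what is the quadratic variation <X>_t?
<X>_t = 25*t^11/11

For an Itô process dX_t = a(t) dt + b(t) dB_t, the quadratic variation is <X>_t = int_0^t b(s)^2 ds (the drift term does not contribute). Here b(s) = 5*s^5, so
  b(s)^2 = 25*s^10.
Integrating from 0 to t:
  <X>_t = int_0^t (25*s^10) ds = 25*t^11/11.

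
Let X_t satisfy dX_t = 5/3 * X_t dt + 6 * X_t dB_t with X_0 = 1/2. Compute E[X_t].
E[X_t] = exp(5*t/3)/2

For GBM dX = mu X dt + sigma X dB with X_0 = x_0, apply Itô to Y = log X: dY = (mu - sigma^2/2) dt + sigma dB, so Y_t = log(x_0) + (mu - sigma^2/2) t + sigma B_t and hence X_t = x_0 * exp((mu - sigma^2/2) t + sigma B_t).
With mu = 5/3, sigma = 6, x_0 = 1/2, this gives:
  X_t = 1/2 * exp((-49/3) * t + (6) * B_t).
Since sigma*B_t ~ Normal(0, sigma^2 t), E[exp(sigma*B_t)] = exp(sigma^2 t / 2); so E[X_t] = x_0 * exp((mu - sigma^2/2) t) * exp(sigma^2 t / 2) = x_0 * exp(mu t) = exp(5*t/3)/2.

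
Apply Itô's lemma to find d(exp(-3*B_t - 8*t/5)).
d(exp(-3*B_t - 8*t/5)) = (29*exp(-3*B_t - 8*t/5)/10) dt + (-3*exp(-3*B_t - 8*t/5)) dB_t

Itô's formula for f(t, x): d f(t, B_t) = (f_t + (1/2) f_xx) dt + f_x dB_t. Compute partials of f(t, x) = exp(-8*t/5 - 3*x):
  f_t(t,x)  = -8*exp(-8*t/5 - 3*x)/5
  f_x(t,x)  = -3*exp(-8*t/5 - 3*x)
  f_xx(t,x) = 9*exp(-8*t/5 - 3*x)
Assemble drift = f_t + (1/2) f_xx = 29*exp(-8*t/5 - 3*x)/10 and diffusion = f_x = -3*exp(-8*t/5 - 3*x). Substituting x = B_t:
  d(exp(-3*B_t - 8*t/5)) = (29*exp(-3*B_t - 8*t/5)/10) dt + (-3*exp(-3*B_t - 8*t/5)) dB_t.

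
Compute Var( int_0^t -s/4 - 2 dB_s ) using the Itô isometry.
Var = t*(t^2 + 24*t + 192)/48

The Itô integral of a deterministic integrand f(s) has mean 0 because each increment f(s) * (B_{s+ds} - B_s) has mean 0. By the Itô isometry:
  Var( int_0^t f(s) dB_s ) = E[ (int_0^t f(s) dB_s)^2 ] = int_0^t f(s)^2 ds.
Here f(s) = -s/4 - 2, so f(s)^2 = (s + 8)^2/16. Integrate:
  int_0^t ((s + 8)^2/16) ds = t*(t^2 + 24*t + 192)/48.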